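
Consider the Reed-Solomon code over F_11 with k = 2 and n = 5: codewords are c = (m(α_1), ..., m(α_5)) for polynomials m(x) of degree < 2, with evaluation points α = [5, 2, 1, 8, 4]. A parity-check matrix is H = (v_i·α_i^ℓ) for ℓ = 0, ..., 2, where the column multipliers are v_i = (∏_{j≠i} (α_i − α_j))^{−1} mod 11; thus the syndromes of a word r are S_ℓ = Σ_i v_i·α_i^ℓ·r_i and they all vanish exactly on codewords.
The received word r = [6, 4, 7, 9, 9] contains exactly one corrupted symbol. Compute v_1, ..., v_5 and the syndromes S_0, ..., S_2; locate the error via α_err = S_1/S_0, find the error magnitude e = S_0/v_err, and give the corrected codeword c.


S = (5, 7, 1), error at position 4, error magnitude e = 1, c = [6, 4, 7, 8, 9].

Step 1: column multipliers v_i = (∏_{j≠i}(α_i − α_j))^{−1} mod 11.
  i = 1 (α = 5): (5−2)(5−1)(5−8)(5−4) = 3·4·(−3)·1 = −36 ≡ 8, so v_1 = 8^{−1} = 7 (mod 11).
  i = 2 (α = 2): (2−5)(2−1)(2−8)(2−4) = (−3)·1·(−6)·(−2) = −36 ≡ 8, so v_2 = 8^{−1} = 7 (mod 11).
  i = 3 (α = 1): (1−5)(1−2)(1−8)(1−4) = (−4)·(−1)·(−7)·(−3) = 84 ≡ 7, so v_3 = 7^{−1} = 8 (mod 11).
  i = 4 (α = 8): (8−5)(8−2)(8−1)(8−4) = 3·6·7·4 = 504 ≡ 9, so v_4 = 9^{−1} = 5 (mod 11).
  i = 5 (α = 4): (4−5)(4−2)(4−1)(4−8) = (−1)·2·3·(−4) = 24 ≡ 2, so v_5 = 2^{−1} = 6 (mod 11).
  v = [7, 7, 8, 5, 6].
Step 2: syndromes of r = [6, 4, 7, 9, 9] (all sums mod 11).
  S_0 = Σ v_i r_i = 7·6 + 7·4 + 8·7 + 5·9 + 6·9 = 225 ≡ 5.
  S_1 = Σ v_i α_i r_i = 7·5·6 + 7·2·4 + 8·1·7 + 5·8·9 + 6·4·9 = 898 ≡ 7.
  α_i^2 mod 11 = [3, 4, 1, 9, 5].
  S_2 = Σ v_i α_i^2 r_i = 7·3·6 + 7·4·4 + 8·1·7 + 5·9·9 + 6·5·9 = 969 ≡ 1.
  S = (5, 7, 1) ≠ 0, so r is not a codeword (an error is present).
Step 3: locate the error. For a single error e at position i, S_ℓ = v_i·e·α_i^ℓ, so α_err = S_1/S_0.
  S_0^{−1} = 5^{−1} = 9 (mod 11), so α_err = 7·9 = 63 ≡ 8 = α_4. Error position i = 4.
  Consistency check: S_2/S_1 = 1·8 = 8 ≡ 8 = α_err ✓ (single-error assumption holds).
Step 4: error magnitude e = S_0/v_4 = S_0·∏_{j≠4}(α_4 − α_j) = 5·9 = 45 ≡ 1 (mod 11).
Step 5: correct position 4: c_4 = r_4 − e = 9 − 1 ≡ 8 (mod 11). Hence c = [6, 4, 7, 8, 9].
  Check: interpolating c through the α_i gives m(x) = 10 + 8·x (degree < 2) with m(α_i) = c_i for every i, so c is indeed a codeword.


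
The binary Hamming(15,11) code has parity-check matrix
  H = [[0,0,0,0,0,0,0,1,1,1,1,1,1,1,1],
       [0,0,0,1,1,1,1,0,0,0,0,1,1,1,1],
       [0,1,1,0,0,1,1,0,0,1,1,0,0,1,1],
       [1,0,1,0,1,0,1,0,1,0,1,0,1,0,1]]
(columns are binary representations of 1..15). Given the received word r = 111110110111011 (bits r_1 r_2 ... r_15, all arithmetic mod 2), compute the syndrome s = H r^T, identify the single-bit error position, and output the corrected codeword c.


s = (0, 0, 1, 0)^T, error position = 2, corrected codeword c = 101110110111011

Compute s = H r^T mod 2 one row at a time:
  s_1 = 1 + 0 + 1 + 1 + 1 + 0 + 1 + 1 = 6 ≡ 0 (mod 2).
  s_2 = 1 + 1 + 0 + 1 + 1 + 0 + 1 + 1 = 6 ≡ 0 (mod 2).
  s_3 = 1 + 1 + 0 + 1 + 1 + 1 + 1 + 1 = 7 ≡ 1 (mod 2).
  s_4 = 1 + 1 + 1 + 1 + 0 + 1 + 0 + 1 = 6 ≡ 0 (mod 2).
s = (0, 0, 1, 0)^T — this equals column 2 of H (binary 0010), so error is at position 2.
Correct: flip bit 2 of r = 111110110111011 to get c = 101110110111011.


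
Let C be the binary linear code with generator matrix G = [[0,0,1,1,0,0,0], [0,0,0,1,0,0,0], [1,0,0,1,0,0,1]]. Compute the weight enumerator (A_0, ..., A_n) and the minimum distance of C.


Weight distribution: A_0 = 1, A_1 = 2, A_2 = 2, A_3 = 2, A_4 = 1. Minimum distance d = 1.

Enumerate all 2^3 = 8 messages m ∈ F_2^3.
For each, compute codeword c = mG in F_2^7, then tally its weight.
  m = 000 → c = 0000000, weight = 0.
  m = 100 → c = 0011000, weight = 2.
  m = 010 → c = 0001000, weight = 1.
  m = 110 → c = 0010000, weight = 1.
  m = 001 → c = 1001001, weight = 3.
  m = 101 → c = 1010001, weight = 3.
  m = 011 → c = 1000001, weight = 2.
  m = 111 → c = 1011001, weight = 4.
Tally weights:
  weight 0: 1 codewords.
  weight 1: 2 codewords.
  weight 2: 2 codewords.
  weight 3: 2 codewords.
  weight 4: 1 codewords.
Minimum distance d = smallest w > 0 with A_w > 0 = 1.
Sanity: Σ A_w = 8 = 2^3 = 8 ✓.


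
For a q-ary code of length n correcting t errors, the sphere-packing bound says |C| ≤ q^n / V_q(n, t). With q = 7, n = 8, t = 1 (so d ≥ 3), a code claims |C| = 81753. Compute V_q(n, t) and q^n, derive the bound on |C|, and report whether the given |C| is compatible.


V_q(n, t) = 49, q^n = 5764801, Hamming bound = 117649, |C| = 81753 ≤ bound (satisfied).

Step 1: Compute V_q(n, t) = Σ_{j=0}^1 C(n, j) (q−1)^j.
  j = 0: C(8,0)·(6)^0 = 1·1 = 1.
  j = 1: C(8,1)·(6)^1 = 8·6 = 48.
  V_q(n, t) = 1 + 48 = 49.
Step 2: q^n = 7^8 = 5764801.
Step 3: Hamming bound ⌊q^n / V_q(n,t)⌋ = ⌊5764801/49⌋ = 117649.
Step 4: Compare |C| = 81753 to 117649: satisfied.
The claimed |C| lies below the Hamming bound.


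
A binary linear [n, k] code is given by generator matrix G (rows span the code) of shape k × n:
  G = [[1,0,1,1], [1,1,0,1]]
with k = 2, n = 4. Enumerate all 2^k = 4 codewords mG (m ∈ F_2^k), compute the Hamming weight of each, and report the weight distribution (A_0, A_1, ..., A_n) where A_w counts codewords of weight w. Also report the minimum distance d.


Weight distribution: A_0 = 1, A_2 = 1, A_3 = 2. Minimum distance d = 2.

Enumerate all 2^2 = 4 messages m ∈ F_2^2.
For each, compute codeword c = mG in F_2^4, then tally its weight.
  m = 00 → c = 0000, weight = 0.
  m = 10 → c = 1011, weight = 3.
  m = 01 → c = 1101, weight = 3.
  m = 11 → c = 0110, weight = 2.
Tally weights:
  weight 0: 1 codewords.
  weight 2: 1 codewords.
  weight 3: 2 codewords.
Minimum distance d = smallest w > 0 with A_w > 0 = 2.
Sanity: Σ A_w = 4 = 2^2 = 4 ✓.


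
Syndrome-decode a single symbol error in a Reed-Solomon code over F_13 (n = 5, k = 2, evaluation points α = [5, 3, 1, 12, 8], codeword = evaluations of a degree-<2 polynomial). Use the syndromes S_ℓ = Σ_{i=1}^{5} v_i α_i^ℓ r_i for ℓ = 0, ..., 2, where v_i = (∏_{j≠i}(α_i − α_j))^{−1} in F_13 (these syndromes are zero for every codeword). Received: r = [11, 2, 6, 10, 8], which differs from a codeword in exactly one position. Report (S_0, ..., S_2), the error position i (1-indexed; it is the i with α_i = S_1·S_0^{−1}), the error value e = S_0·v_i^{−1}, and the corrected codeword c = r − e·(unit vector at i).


S = (9, 7, 4), error at position 5, error magnitude e = 3, c = [11, 2, 6, 10, 5].

Step 1: column multipliers v_i = (∏_{j≠i}(α_i − α_j))^{−1} mod 13.
  i = 1 (α = 5): (5−3)(5−1)(5−12)(5−8) = 2·4·(−7)·(−3) = 168 ≡ 12, so v_1 = 12^{−1} = 12 (mod 13).
  i = 2 (α = 3): (3−5)(3−1)(3−12)(3−8) = (−2)·2·(−9)·(−5) = −180 ≡ 2, so v_2 = 2^{−1} = 7 (mod 13).
  i = 3 (α = 1): (1−5)(1−3)(1−12)(1−8) = (−4)·(−2)·(−11)·(−7) = 616 ≡ 5, so v_3 = 5^{−1} = 8 (mod 13).
  i = 4 (α = 12): (12−5)(12−3)(12−1)(12−8) = 7·9·11·4 = 2772 ≡ 3, so v_4 = 3^{−1} = 9 (mod 13).
  i = 5 (α = 8): (8−5)(8−3)(8−1)(8−12) = 3·5·7·(−4) = −420 ≡ 9, so v_5 = 9^{−1} = 3 (mod 13).
  v = [12, 7, 8, 9, 3].
Step 2: syndromes of r = [11, 2, 6, 10, 8] (all sums mod 13).
  S_0 = Σ v_i r_i = 12·11 + 7·2 + 8·6 + 9·10 + 3·8 = 308 ≡ 9.
  S_1 = Σ v_i α_i r_i = 12·5·11 + 7·3·2 + 8·1·6 + 9·12·10 + 3·8·8 = 2022 ≡ 7.
  α_i^2 mod 13 = [12, 9, 1, 1, 12].
  S_2 = Σ v_i α_i^2 r_i = 12·12·11 + 7·9·2 + 8·1·6 + 9·1·10 + 3·12·8 = 2136 ≡ 4.
  S = (9, 7, 4) ≠ 0, so r is not a codeword (an error is present).
Step 3: locate the error. For a single error e at position i, S_ℓ = v_i·e·α_i^ℓ, so α_err = S_1/S_0.
  S_0^{−1} = 9^{−1} = 3 (mod 13), so α_err = 7·3 = 21 ≡ 8 = α_5. Error position i = 5.
  Consistency check: S_2/S_1 = 4·2 = 8 ≡ 8 = α_err ✓ (single-error assumption holds).
Step 4: error magnitude e = S_0/v_5 = S_0·∏_{j≠5}(α_5 − α_j) = 9·9 = 81 ≡ 3 (mod 13).
Step 5: correct position 5: c_5 = r_5 − e = 8 − 3 ≡ 5 (mod 13). Hence c = [11, 2, 6, 10, 5].
  Check: interpolating c through the α_i gives m(x) = 8 + 11·x (degree < 2) with m(α_i) = c_i for every i, so c is indeed a codeword.


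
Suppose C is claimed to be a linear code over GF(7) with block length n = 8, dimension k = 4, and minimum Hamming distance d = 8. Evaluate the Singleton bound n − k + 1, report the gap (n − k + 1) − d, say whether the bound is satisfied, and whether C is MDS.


Singleton RHS = n − k + 1 = 5, slack = -3, bound violated (no such code; not MDS).

Singleton bound: d ≤ n − k + 1.
Here n = 8, k = 4, so n − k + 1 = 5.
Given d = 8, check d ≤ 5: NO.
Slack = (n − k + 1) − d = -3.
The slack is negative: d = 8 exceeds n − k + 1 = 5 by 3, so the Singleton bound is violated and no linear [8, 4, 8]_7 code can exist. In particular it is not MDS (MDS requires d = n − k + 1 exactly).
Description: the claimed parameters are [8, 4, 8]_7; such a code would be impossible (violates the Singleton bound).


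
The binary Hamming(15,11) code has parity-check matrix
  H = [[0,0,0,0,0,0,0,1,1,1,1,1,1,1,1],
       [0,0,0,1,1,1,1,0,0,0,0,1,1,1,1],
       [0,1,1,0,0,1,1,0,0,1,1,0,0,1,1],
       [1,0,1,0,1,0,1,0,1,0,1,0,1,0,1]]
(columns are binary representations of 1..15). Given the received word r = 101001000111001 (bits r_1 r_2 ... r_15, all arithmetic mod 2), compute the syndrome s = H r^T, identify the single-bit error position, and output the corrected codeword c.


s = (0, 1, 1, 0)^T, error position = 6, corrected codeword c = 101000000111001

Compute s = H r^T mod 2 one row at a time:
  s_1 = 0 + 0 + 1 + 1 + 1 + 0 + 0 + 1 = 4 ≡ 0 (mod 2).
  s_2 = 0 + 0 + 1 + 0 + 1 + 0 + 0 + 1 = 3 ≡ 1 (mod 2).
  s_3 = 0 + 1 + 1 + 0 + 1 + 1 + 0 + 1 = 5 ≡ 1 (mod 2).
  s_4 = 1 + 1 + 0 + 0 + 0 + 1 + 0 + 1 = 4 ≡ 0 (mod 2).
s = (0, 1, 1, 0)^T — this equals column 6 of H (binary 0110), so error is at position 6.
Correct: flip bit 6 of r = 101001000111001 to get c = 101000000111001.


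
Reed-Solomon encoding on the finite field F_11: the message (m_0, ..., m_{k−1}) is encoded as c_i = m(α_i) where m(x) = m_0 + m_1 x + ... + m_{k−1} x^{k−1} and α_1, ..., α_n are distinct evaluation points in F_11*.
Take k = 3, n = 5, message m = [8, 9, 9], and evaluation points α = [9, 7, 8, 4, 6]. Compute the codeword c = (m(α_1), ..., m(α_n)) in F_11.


c = [4, 6, 7, 1, 1]

Message polynomial: m(x) = 8 + 9·x + 9·x^2 (mod 11).
For each evaluation point α_i, compute m(α_i) mod 11:
  α_1 = 9: Horner steps 9 → 2 → 4, so m(9) = 4.
  α_2 = 7: Horner steps 9 → 6 → 6, so m(7) = 6.
  α_3 = 8: Horner steps 9 → 4 → 7, so m(8) = 7.
  α_4 = 4: Horner steps 9 → 1 → 1, so m(4) = 1.
  α_5 = 6: Horner steps 9 → 8 → 1, so m(6) = 1.
Codeword c = [4, 6, 7, 1, 1] ∈ F_11^5.


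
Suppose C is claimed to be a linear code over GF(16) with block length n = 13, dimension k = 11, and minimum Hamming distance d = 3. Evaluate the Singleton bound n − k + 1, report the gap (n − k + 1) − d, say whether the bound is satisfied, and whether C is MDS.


Singleton RHS = n − k + 1 = 3, slack = 0, bound satisfied, MDS.

Singleton bound: d ≤ n − k + 1.
Here n = 13, k = 11, so n − k + 1 = 3.
Given d = 3, check d ≤ 3: YES.
Slack = (n − k + 1) − d = 0.
The code is MDS (slack = 0).
Description: the claimed parameters are [13, 11, 3]_16; such a code would be MDS (meets Singleton bound).


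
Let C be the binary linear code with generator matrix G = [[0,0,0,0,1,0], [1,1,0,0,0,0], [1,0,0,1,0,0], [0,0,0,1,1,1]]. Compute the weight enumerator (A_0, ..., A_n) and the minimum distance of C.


Weight distribution: A_0 = 1, A_1 = 1, A_2 = 6, A_3 = 6, A_4 = 1, A_5 = 1. Minimum distance d = 1.

Enumerate all 2^4 = 16 messages m ∈ F_2^4.
For each, compute codeword c = mG in F_2^6, then tally its weight.
  m = 0000 → c = 000000, weight = 0.
  m = 1000 → c = 000010, weight = 1.
  m = 0100 → c = 110000, weight = 2.
  m = 1100 → c = 110010, weight = 3.
  m = 0010 → c = 100100, weight = 2.
  m = 1010 → c = 100110, weight = 3.
  m = 0110 → c = 010100, weight = 2.
  m = 1110 → c = 010110, weight = 3.
  m = 0001 → c = 000111, weight = 3.
  m = 1001 → c = 000101, weight = 2.
  m = 0101 → c = 110111, weight = 5.
  m = 1101 → c = 110101, weight = 4.
  m = 0011 → c = 100011, weight = 3.
  m = 1011 → c = 100001, weight = 2.
  m = 0111 → c = 010011, weight = 3.
  m = 1111 → c = 010001, weight = 2.
Tally weights:
  weight 0: 1 codewords.
  weight 1: 1 codewords.
  weight 2: 6 codewords.
  weight 3: 6 codewords.
  weight 4: 1 codewords.
  weight 5: 1 codewords.
Minimum distance d = smallest w > 0 with A_w > 0 = 1.
Sanity: Σ A_w = 16 = 2^4 = 16 ✓.


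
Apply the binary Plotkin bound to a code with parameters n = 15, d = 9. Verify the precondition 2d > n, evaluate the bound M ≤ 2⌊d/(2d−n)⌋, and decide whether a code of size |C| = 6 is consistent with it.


Plotkin bound M ≤ 6; given |C| = 6 ≤ bound (satisfied).

Check applicability: 2d = 18, n = 15.
2d − n = 3 > 0, so Plotkin applies.
Compute d/(2d−n) = 9/3 ≈ 3.0000.
⌊d/(2d−n)⌋ = 3.
Plotkin bound: M ≤ 2·3 = 6.
Given |C| = 6, check: satisfied.
This |C| is at the Plotkin bound.


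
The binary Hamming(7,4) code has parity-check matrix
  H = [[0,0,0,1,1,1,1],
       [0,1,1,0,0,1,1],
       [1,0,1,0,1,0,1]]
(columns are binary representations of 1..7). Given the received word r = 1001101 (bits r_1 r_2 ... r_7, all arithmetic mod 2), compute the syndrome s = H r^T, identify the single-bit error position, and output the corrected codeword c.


s = (1, 1, 1)^T, error position = 7, corrected codeword c = 1001100

Compute s = H r^T mod 2 one row at a time:
  s_1 = 1 + 1 + 0 + 1 = 3 ≡ 1 (mod 2).
  s_2 = 0 + 0 + 0 + 1 = 1 ≡ 1 (mod 2).
  s_3 = 1 + 0 + 1 + 1 = 3 ≡ 1 (mod 2).
s = (1, 1, 1)^T — this equals column 7 of H (binary 111), so error is at position 7.
Correct: flip bit 7 of r = 1001101 to get c = 1001100.


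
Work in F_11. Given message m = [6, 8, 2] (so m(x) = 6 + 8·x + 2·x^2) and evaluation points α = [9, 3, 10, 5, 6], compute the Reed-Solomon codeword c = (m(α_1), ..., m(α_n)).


c = [9, 4, 0, 8, 5]

Message polynomial: m(x) = 6 + 8·x + 2·x^2 (mod 11).
For each evaluation point α_i, compute m(α_i) mod 11:
  α_1 = 9: Horner steps 2 → 4 → 9, so m(9) = 9.
  α_2 = 3: Horner steps 2 → 3 → 4, so m(3) = 4.
  α_3 = 10: Horner steps 2 → 6 → 0, so m(10) = 0.
  α_4 = 5: Horner steps 2 → 7 → 8, so m(5) = 8.
  α_5 = 6: Horner steps 2 → 9 → 5, so m(6) = 5.
Codeword c = [9, 4, 0, 8, 5] ∈ F_11^5.


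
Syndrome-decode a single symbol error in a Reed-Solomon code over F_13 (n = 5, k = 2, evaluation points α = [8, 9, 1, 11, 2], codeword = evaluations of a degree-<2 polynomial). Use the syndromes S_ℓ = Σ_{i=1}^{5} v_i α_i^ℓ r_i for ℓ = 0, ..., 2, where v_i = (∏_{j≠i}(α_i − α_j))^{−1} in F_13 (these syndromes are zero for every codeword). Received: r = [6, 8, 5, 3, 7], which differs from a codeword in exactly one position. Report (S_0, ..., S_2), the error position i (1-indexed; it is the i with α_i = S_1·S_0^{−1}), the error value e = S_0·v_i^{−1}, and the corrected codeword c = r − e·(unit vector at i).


S = (8, 10, 6), error at position 4, error magnitude e = 4, c = [6, 8, 5, 12, 7].

Step 1: column multipliers v_i = (∏_{j≠i}(α_i − α_j))^{−1} mod 13.
  i = 1 (α = 8): (8−9)(8−1)(8−11)(8−2) = (−1)·7·(−3)·6 = 126 ≡ 9, so v_1 = 9^{−1} = 3 (mod 13).
  i = 2 (α = 9): (9−8)(9−1)(9−11)(9−2) = 1·8·(−2)·7 = −112 ≡ 5, so v_2 = 5^{−1} = 8 (mod 13).
  i = 3 (α = 1): (1−8)(1−9)(1−11)(1−2) = (−7)·(−8)·(−10)·(−1) = 560 ≡ 1, so v_3 = 1^{−1} = 1 (mod 13).
  i = 4 (α = 11): (11−8)(11−9)(11−1)(11−2) = 3·2·10·9 = 540 ≡ 7, so v_4 = 7^{−1} = 2 (mod 13).
  i = 5 (α = 2): (2−8)(2−9)(2−1)(2−11) = (−6)·(−7)·1·(−9) = −378 ≡ 12, so v_5 = 12^{−1} = 12 (mod 13).
  v = [3, 8, 1, 2, 12].
Step 2: syndromes of r = [6, 8, 5, 3, 7] (all sums mod 13).
  S_0 = Σ v_i r_i = 3·6 + 8·8 + 1·5 + 2·3 + 12·7 = 177 ≡ 8.
  S_1 = Σ v_i α_i r_i = 3·8·6 + 8·9·8 + 1·1·5 + 2·11·3 + 12·2·7 = 959 ≡ 10.
  α_i^2 mod 13 = [12, 3, 1, 4, 4].
  S_2 = Σ v_i α_i^2 r_i = 3·12·6 + 8·3·8 + 1·1·5 + 2·4·3 + 12·4·7 = 773 ≡ 6.
  S = (8, 10, 6) ≠ 0, so r is not a codeword (an error is present).
Step 3: locate the error. For a single error e at position i, S_ℓ = v_i·e·α_i^ℓ, so α_err = S_1/S_0.
  S_0^{−1} = 8^{−1} = 5 (mod 13), so α_err = 10·5 = 50 ≡ 11 = α_4. Error position i = 4.
  Consistency check: S_2/S_1 = 6·4 = 24 ≡ 11 = α_err ✓ (single-error assumption holds).
Step 4: error magnitude e = S_0/v_4 = S_0·∏_{j≠4}(α_4 − α_j) = 8·7 = 56 ≡ 4 (mod 13).
Step 5: correct position 4: c_4 = r_4 − e = 3 − 4 ≡ 12 (mod 13). Hence c = [6, 8, 5, 12, 7].
  Check: interpolating c through the α_i gives m(x) = 3 + 2·x (degree < 2) with m(α_i) = c_i for every i, so c is indeed a codeword.


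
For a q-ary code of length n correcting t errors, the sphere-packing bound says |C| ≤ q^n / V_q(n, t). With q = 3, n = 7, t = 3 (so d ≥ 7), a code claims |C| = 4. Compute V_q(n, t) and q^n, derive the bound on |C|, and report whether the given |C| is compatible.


V_q(n, t) = 379, q^n = 2187, Hamming bound = 5, |C| = 4 ≤ bound (satisfied).

Step 1: Compute V_q(n, t) = Σ_{j=0}^3 C(n, j) (q−1)^j.
  j = 0: C(7,0)·(2)^0 = 1·1 = 1.
  j = 1: C(7,1)·(2)^1 = 7·2 = 14.
  j = 2: C(7,2)·(2)^2 = 21·4 = 84.
  j = 3: C(7,3)·(2)^3 = 35·8 = 280.
  V_q(n, t) = 1 + 14 + 84 + 280 = 379.
Step 2: q^n = 3^7 = 2187.
Step 3: Hamming bound ⌊q^n / V_q(n,t)⌋ = ⌊2187/379⌋ = 5.
Step 4: Compare |C| = 4 to 5: satisfied.
The claimed |C| lies below the Hamming bound.


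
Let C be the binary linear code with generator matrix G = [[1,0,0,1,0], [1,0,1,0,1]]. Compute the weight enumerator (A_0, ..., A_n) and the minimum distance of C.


Weight distribution: A_0 = 1, A_2 = 1, A_3 = 2. Minimum distance d = 2.

Enumerate all 2^2 = 4 messages m ∈ F_2^2.
For each, compute codeword c = mG in F_2^5, then tally its weight.
  m = 00 → c = 00000, weight = 0.
  m = 10 → c = 10010, weight = 2.
  m = 01 → c = 10101, weight = 3.
  m = 11 → c = 00111, weight = 3.
Tally weights:
  weight 0: 1 codewords.
  weight 2: 1 codewords.
  weight 3: 2 codewords.
Minimum distance d = smallest w > 0 with A_w > 0 = 2.
Sanity: Σ A_w = 4 = 2^2 = 4 ✓.


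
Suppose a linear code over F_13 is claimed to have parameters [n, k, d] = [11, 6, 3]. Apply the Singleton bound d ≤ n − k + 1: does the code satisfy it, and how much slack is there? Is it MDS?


Singleton RHS = n − k + 1 = 6, slack = 3, bound satisfied, not MDS.

Singleton bound: d ≤ n − k + 1.
Here n = 11, k = 6, so n − k + 1 = 6.
Given d = 3, check d ≤ 6: YES.
Slack = (n − k + 1) − d = 3.
The code is NOT MDS (slack = 3 > 0).
Description: the claimed parameters are [11, 6, 3]_13; such a code would be non-MDS.


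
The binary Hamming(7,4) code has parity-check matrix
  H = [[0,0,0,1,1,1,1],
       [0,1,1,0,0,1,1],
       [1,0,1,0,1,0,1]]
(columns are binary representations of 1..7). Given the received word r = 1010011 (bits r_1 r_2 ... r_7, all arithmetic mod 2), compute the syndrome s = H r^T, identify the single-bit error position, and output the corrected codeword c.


s = (0, 1, 1)^T, error position = 3, corrected codeword c = 1000011

Compute s = H r^T mod 2 one row at a time:
  s_1 = 0 + 0 + 1 + 1 = 2 ≡ 0 (mod 2).
  s_2 = 0 + 1 + 1 + 1 = 3 ≡ 1 (mod 2).
  s_3 = 1 + 1 + 0 + 1 = 3 ≡ 1 (mod 2).
s = (0, 1, 1)^T — this equals column 3 of H (binary 011), so error is at position 3.
Correct: flip bit 3 of r = 1010011 to get c = 1000011.


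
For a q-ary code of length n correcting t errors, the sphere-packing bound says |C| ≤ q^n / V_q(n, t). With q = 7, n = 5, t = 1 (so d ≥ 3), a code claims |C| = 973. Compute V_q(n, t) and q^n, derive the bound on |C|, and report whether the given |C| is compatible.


V_q(n, t) = 31, q^n = 16807, Hamming bound = 542, |C| = 973 > bound (violated).

Step 1: Compute V_q(n, t) = Σ_{j=0}^1 C(n, j) (q−1)^j.
  j = 0: C(5,0)·(6)^0 = 1·1 = 1.
  j = 1: C(5,1)·(6)^1 = 5·6 = 30.
  V_q(n, t) = 1 + 30 = 31.
Step 2: q^n = 7^5 = 16807.
Step 3: Hamming bound ⌊q^n / V_q(n,t)⌋ = ⌊16807/31⌋ = 542.
Step 4: Compare |C| = 973 to 542: violated.
The claimed |C| lies above the Hamming bound, so no 7-ary code of length 5 with d ≥ 3 can have 973 codewords.


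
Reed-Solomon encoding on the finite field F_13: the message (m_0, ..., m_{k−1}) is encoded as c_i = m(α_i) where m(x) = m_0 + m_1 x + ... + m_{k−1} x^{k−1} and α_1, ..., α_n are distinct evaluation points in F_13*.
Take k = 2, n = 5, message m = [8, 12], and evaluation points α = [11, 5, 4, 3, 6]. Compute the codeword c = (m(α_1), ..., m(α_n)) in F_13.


c = [10, 3, 4, 5, 2]

Message polynomial: m(x) = 8 + 12·x (mod 13).
For each evaluation point α_i, compute m(α_i) mod 13:
  α_1 = 11: Horner steps 12 → 10, so m(11) = 10.
  α_2 = 5: Horner steps 12 → 3, so m(5) = 3.
  α_3 = 4: Horner steps 12 → 4, so m(4) = 4.
  α_4 = 3: Horner steps 12 → 5, so m(3) = 5.
  α_5 = 6: Horner steps 12 → 2, so m(6) = 2.
Codeword c = [10, 3, 4, 5, 2] ∈ F_13^5.


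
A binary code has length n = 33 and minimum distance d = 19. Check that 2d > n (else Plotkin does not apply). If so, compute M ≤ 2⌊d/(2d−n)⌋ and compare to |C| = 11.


Plotkin bound M ≤ 6; given |C| = 11 > bound (violated).

Check applicability: 2d = 38, n = 33.
2d − n = 5 > 0, so Plotkin applies.
Compute d/(2d−n) = 19/5 ≈ 3.8000.
⌊d/(2d−n)⌋ = 3.
Plotkin bound: M ≤ 2·3 = 6.
Given |C| = 11, check: VIOLATED.
This |C| is above the Plotkin bound, so no binary code with n = 33, d = 19 and 11 codewords exists.


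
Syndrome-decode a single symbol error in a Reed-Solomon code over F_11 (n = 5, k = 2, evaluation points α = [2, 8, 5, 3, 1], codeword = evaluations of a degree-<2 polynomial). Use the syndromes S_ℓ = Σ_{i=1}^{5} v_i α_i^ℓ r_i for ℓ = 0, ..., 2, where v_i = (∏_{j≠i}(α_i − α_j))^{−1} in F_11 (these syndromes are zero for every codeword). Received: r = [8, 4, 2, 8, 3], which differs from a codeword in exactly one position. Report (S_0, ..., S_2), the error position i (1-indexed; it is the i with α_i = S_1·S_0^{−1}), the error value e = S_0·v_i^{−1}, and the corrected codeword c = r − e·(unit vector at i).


S = (2, 4, 8), error at position 1, error magnitude e = 8, c = [0, 4, 2, 8, 3].

Step 1: column multipliers v_i = (∏_{j≠i}(α_i − α_j))^{−1} mod 11.
  i = 1 (α = 2): (2−8)(2−5)(2−3)(2−1) = (−6)·(−3)·(−1)·1 = −18 ≡ 4, so v_1 = 4^{−1} = 3 (mod 11).
  i = 2 (α = 8): (8−2)(8−5)(8−3)(8−1) = 6·3·5·7 = 630 ≡ 3, so v_2 = 3^{−1} = 4 (mod 11).
  i = 3 (α = 5): (5−2)(5−8)(5−3)(5−1) = 3·(−3)·2·4 = −72 ≡ 5, so v_3 = 5^{−1} = 9 (mod 11).
  i = 4 (α = 3): (3−2)(3−8)(3−5)(3−1) = 1·(−5)·(−2)·2 = 20 ≡ 9, so v_4 = 9^{−1} = 5 (mod 11).
  i = 5 (α = 1): (1−2)(1−8)(1−5)(1−3) = (−1)·(−7)·(−4)·(−2) = 56 ≡ 1, so v_5 = 1^{−1} = 1 (mod 11).
  v = [3, 4, 9, 5, 1].
Step 2: syndromes of r = [8, 4, 2, 8, 3] (all sums mod 11).
  S_0 = Σ v_i r_i = 3·8 + 4·4 + 9·2 + 5·8 + 1·3 = 101 ≡ 2.
  S_1 = Σ v_i α_i r_i = 3·2·8 + 4·8·4 + 9·5·2 + 5·3·8 + 1·1·3 = 389 ≡ 4.
  α_i^2 mod 11 = [4, 9, 3, 9, 1].
  S_2 = Σ v_i α_i^2 r_i = 3·4·8 + 4·9·4 + 9·3·2 + 5·9·8 + 1·1·3 = 657 ≡ 8.
  S = (2, 4, 8) ≠ 0, so r is not a codeword (an error is present).
Step 3: locate the error. For a single error e at position i, S_ℓ = v_i·e·α_i^ℓ, so α_err = S_1/S_0.
  S_0^{−1} = 2^{−1} = 6 (mod 11), so α_err = 4·6 = 24 ≡ 2 = α_1. Error position i = 1.
  Consistency check: S_2/S_1 = 8·3 = 24 ≡ 2 = α_err ✓ (single-error assumption holds).
Step 4: error magnitude e = S_0/v_1 = S_0·∏_{j≠1}(α_1 − α_j) = 2·4 = 8 ≡ 8 (mod 11).
Step 5: correct position 1: c_1 = r_1 − e = 8 − 8 ≡ 0 (mod 11). Hence c = [0, 4, 2, 8, 3].
  Check: interpolating c through the α_i gives m(x) = 6 + 8·x (degree < 2) with m(α_i) = c_i for every i, so c is indeed a codeword.


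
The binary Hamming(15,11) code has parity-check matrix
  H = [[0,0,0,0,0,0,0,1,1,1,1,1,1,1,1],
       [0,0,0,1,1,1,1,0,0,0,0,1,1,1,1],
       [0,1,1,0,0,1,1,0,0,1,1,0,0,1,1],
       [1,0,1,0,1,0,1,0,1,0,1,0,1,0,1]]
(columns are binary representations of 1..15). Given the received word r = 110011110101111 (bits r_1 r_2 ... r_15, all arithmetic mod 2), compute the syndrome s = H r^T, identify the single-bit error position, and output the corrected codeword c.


s = (0, 1, 0, 1)^T, error position = 5, corrected codeword c = 110001110101111

Compute s = H r^T mod 2 one row at a time:
  s_1 = 1 + 0 + 1 + 0 + 1 + 1 + 1 + 1 = 6 ≡ 0 (mod 2).
  s_2 = 0 + 1 + 1 + 1 + 1 + 1 + 1 + 1 = 7 ≡ 1 (mod 2).
  s_3 = 1 + 0 + 1 + 1 + 1 + 0 + 1 + 1 = 6 ≡ 0 (mod 2).
  s_4 = 1 + 0 + 1 + 1 + 0 + 0 + 1 + 1 = 5 ≡ 1 (mod 2).
s = (0, 1, 0, 1)^T — this equals column 5 of H (binary 0101), so error is at position 5.
Correct: flip bit 5 of r = 110011110101111 to get c = 110001110101111.


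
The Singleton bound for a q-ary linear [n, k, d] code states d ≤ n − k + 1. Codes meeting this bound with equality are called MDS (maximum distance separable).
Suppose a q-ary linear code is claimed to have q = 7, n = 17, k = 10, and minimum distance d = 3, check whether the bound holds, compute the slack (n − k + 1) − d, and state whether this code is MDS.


Singleton RHS = n − k + 1 = 8, slack = 5, bound satisfied, not MDS.

Singleton bound: d ≤ n − k + 1.
Here n = 17, k = 10, so n − k + 1 = 8.
Given d = 3, check d ≤ 8: YES.
Slack = (n − k + 1) − d = 5.
The code is NOT MDS (slack = 5 > 0).
Description: the claimed parameters are [17, 10, 3]_7; such a code would be non-MDS.


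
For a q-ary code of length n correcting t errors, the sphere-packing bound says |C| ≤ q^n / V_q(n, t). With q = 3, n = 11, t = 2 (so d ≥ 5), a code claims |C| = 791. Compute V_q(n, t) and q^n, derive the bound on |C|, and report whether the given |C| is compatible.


V_q(n, t) = 243, q^n = 177147, Hamming bound = 729, |C| = 791 > bound (violated).

Step 1: Compute V_q(n, t) = Σ_{j=0}^2 C(n, j) (q−1)^j.
  j = 0: C(11,0)·(2)^0 = 1·1 = 1.
  j = 1: C(11,1)·(2)^1 = 11·2 = 22.
  j = 2: C(11,2)·(2)^2 = 55·4 = 220.
  V_q(n, t) = 1 + 22 + 220 = 243.
Step 2: q^n = 3^11 = 177147.
Step 3: Hamming bound ⌊q^n / V_q(n,t)⌋ = ⌊177147/243⌋ = 729.
Step 4: Compare |C| = 791 to 729: violated.
The claimed |C| lies above the Hamming bound, so no 3-ary code of length 11 with d ≥ 5 can have 791 codewords.


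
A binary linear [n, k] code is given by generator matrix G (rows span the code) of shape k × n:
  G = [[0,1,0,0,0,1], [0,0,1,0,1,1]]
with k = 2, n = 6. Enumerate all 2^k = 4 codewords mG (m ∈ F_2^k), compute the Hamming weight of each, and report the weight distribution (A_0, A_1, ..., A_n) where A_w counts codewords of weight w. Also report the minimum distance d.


Weight distribution: A_0 = 1, A_2 = 1, A_3 = 2. Minimum distance d = 2.

Enumerate all 2^2 = 4 messages m ∈ F_2^2.
For each, compute codeword c = mG in F_2^6, then tally its weight.
  m = 00 → c = 000000, weight = 0.
  m = 10 → c = 010001, weight = 2.
  m = 01 → c = 001011, weight = 3.
  m = 11 → c = 011010, weight = 3.
Tally weights:
  weight 0: 1 codewords.
  weight 2: 1 codewords.
  weight 3: 2 codewords.
Minimum distance d = smallest w > 0 with A_w > 0 = 2.
Sanity: Σ A_w = 4 = 2^2 = 4 ✓.


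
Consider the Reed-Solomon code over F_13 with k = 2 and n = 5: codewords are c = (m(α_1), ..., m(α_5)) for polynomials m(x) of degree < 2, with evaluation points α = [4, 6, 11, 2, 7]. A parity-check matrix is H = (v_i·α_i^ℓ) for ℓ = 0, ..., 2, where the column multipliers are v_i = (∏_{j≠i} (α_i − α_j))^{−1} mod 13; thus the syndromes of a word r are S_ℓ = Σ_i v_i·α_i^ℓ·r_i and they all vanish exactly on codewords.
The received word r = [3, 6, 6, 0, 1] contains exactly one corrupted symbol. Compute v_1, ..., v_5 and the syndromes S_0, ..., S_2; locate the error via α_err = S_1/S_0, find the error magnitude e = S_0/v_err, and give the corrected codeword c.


S = (1, 11, 4), error at position 3, error magnitude e = 12, c = [3, 6, 7, 0, 1].

Step 1: column multipliers v_i = (∏_{j≠i}(α_i − α_j))^{−1} mod 13.
  i = 1 (α = 4): (4−6)(4−11)(4−2)(4−7) = (−2)·(−7)·2·(−3) = −84 ≡ 7, so v_1 = 7^{−1} = 2 (mod 13).
  i = 2 (α = 6): (6−4)(6−11)(6−2)(6−7) = 2·(−5)·4·(−1) = 40 ≡ 1, so v_2 = 1^{−1} = 1 (mod 13).
  i = 3 (α = 11): (11−4)(11−6)(11−2)(11−7) = 7·5·9·4 = 1260 ≡ 12, so v_3 = 12^{−1} = 12 (mod 13).
  i = 4 (α = 2): (2−4)(2−6)(2−11)(2−7) = (−2)·(−4)·(−9)·(−5) = 360 ≡ 9, so v_4 = 9^{−1} = 3 (mod 13).
  i = 5 (α = 7): (7−4)(7−6)(7−11)(7−2) = 3·1·(−4)·5 = −60 ≡ 5, so v_5 = 5^{−1} = 8 (mod 13).
  v = [2, 1, 12, 3, 8].
Step 2: syndromes of r = [3, 6, 6, 0, 1] (all sums mod 13).
  S_0 = Σ v_i r_i = 2·3 + 1·6 + 12·6 + 3·0 + 8·1 = 92 ≡ 1.
  S_1 = Σ v_i α_i r_i = 2·4·3 + 1·6·6 + 12·11·6 + 3·2·0 + 8·7·1 = 908 ≡ 11.
  α_i^2 mod 13 = [3, 10, 4, 4, 10].
  S_2 = Σ v_i α_i^2 r_i = 2·3·3 + 1·10·6 + 12·4·6 + 3·4·0 + 8·10·1 = 446 ≡ 4.
  S = (1, 11, 4) ≠ 0, so r is not a codeword (an error is present).
Step 3: locate the error. For a single error e at position i, S_ℓ = v_i·e·α_i^ℓ, so α_err = S_1/S_0.
  S_0^{−1} = 1^{−1} = 1 (mod 13), so α_err = 11·1 = 11 ≡ 11 = α_3. Error position i = 3.
  Consistency check: S_2/S_1 = 4·6 = 24 ≡ 11 = α_err ✓ (single-error assumption holds).
Step 4: error magnitude e = S_0/v_3 = S_0·∏_{j≠3}(α_3 − α_j) = 1·12 = 12 ≡ 12 (mod 13).
Step 5: correct position 3: c_3 = r_3 − e = 6 − 12 ≡ 7 (mod 13). Hence c = [3, 6, 7, 0, 1].
  Check: interpolating c through the α_i gives m(x) = 10 + 8·x (degree < 2) with m(α_i) = c_i for every i, so c is indeed a codeword.


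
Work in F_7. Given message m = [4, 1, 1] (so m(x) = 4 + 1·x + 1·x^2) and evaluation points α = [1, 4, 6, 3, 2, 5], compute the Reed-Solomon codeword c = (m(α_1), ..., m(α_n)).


c = [6, 3, 4, 2, 3, 6]

Message polynomial: m(x) = 4 + 1·x + 1·x^2 (mod 7).
For each evaluation point α_i, compute m(α_i) mod 7:
  α_1 = 1: Horner steps 1 → 2 → 6, so m(1) = 6.
  α_2 = 4: Horner steps 1 → 5 → 3, so m(4) = 3.
  α_3 = 6: Horner steps 1 → 0 → 4, so m(6) = 4.
  α_4 = 3: Horner steps 1 → 4 → 2, so m(3) = 2.
  α_5 = 2: Horner steps 1 → 3 → 3, so m(2) = 3.
  α_6 = 5: Horner steps 1 → 6 → 6, so m(5) = 6.
Codeword c = [6, 3, 4, 2, 3, 6] ∈ F_7^6.


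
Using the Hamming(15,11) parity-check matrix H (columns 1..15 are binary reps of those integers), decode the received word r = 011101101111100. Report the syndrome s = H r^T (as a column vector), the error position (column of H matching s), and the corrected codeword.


s = (1, 1, 0, 1)^T, error position = 13, corrected codeword c = 011101101111000

Compute s = H r^T mod 2 one row at a time:
  s_1 = 0 + 1 + 1 + 1 + 1 + 1 + 0 + 0 = 5 ≡ 1 (mod 2).
  s_2 = 1 + 0 + 1 + 1 + 1 + 1 + 0 + 0 = 5 ≡ 1 (mod 2).
  s_3 = 1 + 1 + 1 + 1 + 1 + 1 + 0 + 0 = 6 ≡ 0 (mod 2).
  s_4 = 0 + 1 + 0 + 1 + 1 + 1 + 1 + 0 = 5 ≡ 1 (mod 2).
s = (1, 1, 0, 1)^T — this equals column 13 of H (binary 1101), so error is at position 13.
Correct: flip bit 13 of r = 011101101111100 to get c = 011101101111000.


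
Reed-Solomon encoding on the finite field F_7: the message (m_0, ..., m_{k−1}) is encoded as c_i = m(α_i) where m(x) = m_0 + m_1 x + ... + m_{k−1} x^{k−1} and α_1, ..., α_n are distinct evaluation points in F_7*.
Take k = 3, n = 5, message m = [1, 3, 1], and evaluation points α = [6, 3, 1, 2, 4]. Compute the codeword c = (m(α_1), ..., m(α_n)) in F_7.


c = [6, 5, 5, 4, 1]

Message polynomial: m(x) = 1 + 3·x + 1·x^2 (mod 7).
For each evaluation point α_i, compute m(α_i) mod 7:
  α_1 = 6: Horner steps 1 → 2 → 6, so m(6) = 6.
  α_2 = 3: Horner steps 1 → 6 → 5, so m(3) = 5.
  α_3 = 1: Horner steps 1 → 4 → 5, so m(1) = 5.
  α_4 = 2: Horner steps 1 → 5 → 4, so m(2) = 4.
  α_5 = 4: Horner steps 1 → 0 → 1, so m(4) = 1.
Codeword c = [6, 5, 5, 4, 1] ∈ F_7^5.


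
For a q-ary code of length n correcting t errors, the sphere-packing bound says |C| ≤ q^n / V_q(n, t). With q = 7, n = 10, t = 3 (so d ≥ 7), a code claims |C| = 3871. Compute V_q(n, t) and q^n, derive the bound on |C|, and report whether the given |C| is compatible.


V_q(n, t) = 27601, q^n = 282475249, Hamming bound = 10234, |C| = 3871 ≤ bound (satisfied).

Step 1: Compute V_q(n, t) = Σ_{j=0}^3 C(n, j) (q−1)^j.
  j = 0: C(10,0)·(6)^0 = 1·1 = 1.
  j = 1: C(10,1)·(6)^1 = 10·6 = 60.
  j = 2: C(10,2)·(6)^2 = 45·36 = 1620.
  j = 3: C(10,3)·(6)^3 = 120·216 = 25920.
  V_q(n, t) = 1 + 60 + 1620 + 25920 = 27601.
Step 2: q^n = 7^10 = 282475249.
Step 3: Hamming bound ⌊q^n / V_q(n,t)⌋ = ⌊282475249/27601⌋ = 10234.
Step 4: Compare |C| = 3871 to 10234: satisfied.
The claimed |C| lies below the Hamming bound.


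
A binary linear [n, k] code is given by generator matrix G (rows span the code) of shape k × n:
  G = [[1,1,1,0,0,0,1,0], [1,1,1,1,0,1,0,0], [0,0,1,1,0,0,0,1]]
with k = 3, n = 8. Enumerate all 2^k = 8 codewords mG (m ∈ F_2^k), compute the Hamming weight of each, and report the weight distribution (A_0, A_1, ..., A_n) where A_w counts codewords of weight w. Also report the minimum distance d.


Weight distribution: A_0 = 1, A_3 = 2, A_4 = 3, A_5 = 2. Minimum distance d = 3.

Enumerate all 2^3 = 8 messages m ∈ F_2^3.
For each, compute codeword c = mG in F_2^8, then tally its weight.
  m = 000 → c = 00000000, weight = 0.
  m = 100 → c = 11100010, weight = 4.
  m = 010 → c = 11110100, weight = 5.
  m = 110 → c = 00010110, weight = 3.
  m = 001 → c = 00110001, weight = 3.
  m = 101 → c = 11010011, weight = 5.
  m = 011 → c = 11000101, weight = 4.
  m = 111 → c = 00100111, weight = 4.
Tally weights:
  weight 0: 1 codewords.
  weight 3: 2 codewords.
  weight 4: 3 codewords.
  weight 5: 2 codewords.
Minimum distance d = smallest w > 0 with A_w > 0 = 3.
Sanity: Σ A_w = 8 = 2^3 = 8 ✓.


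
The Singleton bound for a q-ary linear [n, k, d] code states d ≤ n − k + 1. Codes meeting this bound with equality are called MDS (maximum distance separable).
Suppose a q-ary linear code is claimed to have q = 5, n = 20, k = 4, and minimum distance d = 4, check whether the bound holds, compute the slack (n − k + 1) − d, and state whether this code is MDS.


Singleton RHS = n − k + 1 = 17, slack = 13, bound satisfied, not MDS.

Singleton bound: d ≤ n − k + 1.
Here n = 20, k = 4, so n − k + 1 = 17.
Given d = 4, check d ≤ 17: YES.
Slack = (n − k + 1) − d = 13.
The code is NOT MDS (slack = 13 > 0).
Description: the claimed parameters are [20, 4, 4]_5; such a code would be non-MDS.


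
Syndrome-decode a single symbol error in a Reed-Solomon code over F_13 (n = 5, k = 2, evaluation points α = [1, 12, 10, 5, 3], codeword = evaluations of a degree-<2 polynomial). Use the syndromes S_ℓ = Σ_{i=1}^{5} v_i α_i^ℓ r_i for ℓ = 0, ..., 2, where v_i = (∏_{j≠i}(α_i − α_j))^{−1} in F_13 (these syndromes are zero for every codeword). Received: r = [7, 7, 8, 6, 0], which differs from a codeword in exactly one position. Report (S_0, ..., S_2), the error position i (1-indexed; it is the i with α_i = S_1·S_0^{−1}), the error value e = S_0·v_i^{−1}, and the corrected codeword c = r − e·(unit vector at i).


S = (4, 9, 4), error at position 2, error magnitude e = 6, c = [7, 1, 8, 6, 0].

Step 1: column multipliers v_i = (∏_{j≠i}(α_i − α_j))^{−1} mod 13.
  i = 1 (α = 1): (1−12)(1−10)(1−5)(1−3) = (−11)·(−9)·(−4)·(−2) = 792 ≡ 12, so v_1 = 12^{−1} = 12 (mod 13).
  i = 2 (α = 12): (12−1)(12−10)(12−5)(12−3) = 11·2·7·9 = 1386 ≡ 8, so v_2 = 8^{−1} = 5 (mod 13).
  i = 3 (α = 10): (10−1)(10−12)(10−5)(10−3) = 9·(−2)·5·7 = −630 ≡ 7, so v_3 = 7^{−1} = 2 (mod 13).
  i = 4 (α = 5): (5−1)(5−12)(5−10)(5−3) = 4·(−7)·(−5)·2 = 280 ≡ 7, so v_4 = 7^{−1} = 2 (mod 13).
  i = 5 (α = 3): (3−1)(3−12)(3−10)(3−5) = 2·(−9)·(−7)·(−2) = −252 ≡ 8, so v_5 = 8^{−1} = 5 (mod 13).
  v = [12, 5, 2, 2, 5].
Step 2: syndromes of r = [7, 7, 8, 6, 0] (all sums mod 13).
  S_0 = Σ v_i r_i = 12·7 + 5·7 + 2·8 + 2·6 + 5·0 = 147 ≡ 4.
  S_1 = Σ v_i α_i r_i = 12·1·7 + 5·12·7 + 2·10·8 + 2·5·6 + 5·3·0 = 724 ≡ 9.
  α_i^2 mod 13 = [1, 1, 9, 12, 9].
  S_2 = Σ v_i α_i^2 r_i = 12·1·7 + 5·1·7 + 2·9·8 + 2·12·6 + 5·9·0 = 407 ≡ 4.
  S = (4, 9, 4) ≠ 0, so r is not a codeword (an error is present).
Step 3: locate the error. For a single error e at position i, S_ℓ = v_i·e·α_i^ℓ, so α_err = S_1/S_0.
  S_0^{−1} = 4^{−1} = 10 (mod 13), so α_err = 9·10 = 90 ≡ 12 = α_2. Error position i = 2.
  Consistency check: S_2/S_1 = 4·3 = 12 ≡ 12 = α_err ✓ (single-error assumption holds).
Step 4: error magnitude e = S_0/v_2 = S_0·∏_{j≠2}(α_2 − α_j) = 4·8 = 32 ≡ 6 (mod 13).
Step 5: correct position 2: c_2 = r_2 − e = 7 − 6 ≡ 1 (mod 13). Hence c = [7, 1, 8, 6, 0].
  Check: interpolating c through the α_i gives m(x) = 4 + 3·x (degree < 2) with m(α_i) = c_i for every i, so c is indeed a codeword.


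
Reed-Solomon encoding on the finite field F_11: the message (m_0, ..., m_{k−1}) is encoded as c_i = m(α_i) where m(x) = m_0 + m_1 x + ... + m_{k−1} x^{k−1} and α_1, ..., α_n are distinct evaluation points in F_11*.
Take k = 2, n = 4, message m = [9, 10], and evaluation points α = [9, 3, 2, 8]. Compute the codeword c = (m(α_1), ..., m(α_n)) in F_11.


c = [0, 6, 7, 1]

Message polynomial: m(x) = 9 + 10·x (mod 11).
For each evaluation point α_i, compute m(α_i) mod 11:
  α_1 = 9: Horner steps 10 → 0, so m(9) = 0.
  α_2 = 3: Horner steps 10 → 6, so m(3) = 6.
  α_3 = 2: Horner steps 10 → 7, so m(2) = 7.
  α_4 = 8: Horner steps 10 → 1, so m(8) = 1.
Codeword c = [0, 6, 7, 1] ∈ F_11^4.


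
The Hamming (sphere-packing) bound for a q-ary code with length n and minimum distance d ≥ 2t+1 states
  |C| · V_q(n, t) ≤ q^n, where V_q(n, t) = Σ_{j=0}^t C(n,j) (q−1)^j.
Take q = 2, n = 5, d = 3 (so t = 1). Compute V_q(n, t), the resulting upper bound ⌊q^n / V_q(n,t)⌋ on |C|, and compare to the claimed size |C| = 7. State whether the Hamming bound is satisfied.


V_q(n, t) = 6, q^n = 32, Hamming bound = 5, |C| = 7 > bound (violated).

Step 1: Compute V_q(n, t) = Σ_{j=0}^1 C(n, j) (q−1)^j.
  j = 0: C(5,0)·(1)^0 = 1·1 = 1.
  j = 1: C(5,1)·(1)^1 = 5·1 = 5.
  V_q(n, t) = 1 + 5 = 6.
Step 2: q^n = 2^5 = 32.
Step 3: Hamming bound ⌊q^n / V_q(n,t)⌋ = ⌊32/6⌋ = 5.
Step 4: Compare |C| = 7 to 5: violated.
The claimed |C| lies above the Hamming bound, so no 2-ary code of length 5 with d ≥ 3 can have 7 codewords.


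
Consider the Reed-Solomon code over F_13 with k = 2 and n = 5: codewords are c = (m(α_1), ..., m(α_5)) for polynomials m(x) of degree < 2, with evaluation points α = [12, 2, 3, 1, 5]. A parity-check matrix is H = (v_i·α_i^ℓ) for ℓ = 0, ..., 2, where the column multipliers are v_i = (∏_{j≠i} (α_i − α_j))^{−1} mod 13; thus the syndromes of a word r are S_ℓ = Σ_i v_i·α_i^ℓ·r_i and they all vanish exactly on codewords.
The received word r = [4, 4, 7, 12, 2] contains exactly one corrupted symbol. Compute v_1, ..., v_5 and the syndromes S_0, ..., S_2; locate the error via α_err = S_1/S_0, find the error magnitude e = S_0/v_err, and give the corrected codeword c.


S = (3, 6, 12), error at position 2, error magnitude e = 1, c = [4, 3, 7, 12, 2].

Step 1: column multipliers v_i = (∏_{j≠i}(α_i − α_j))^{−1} mod 13.
  i = 1 (α = 12): (12−2)(12−3)(12−1)(12−5) = 10·9·11·7 = 6930 ≡ 1, so v_1 = 1^{−1} = 1 (mod 13).
  i = 2 (α = 2): (2−12)(2−3)(2−1)(2−5) = (−10)·(−1)·1·(−3) = −30 ≡ 9, so v_2 = 9^{−1} = 3 (mod 13).
  i = 3 (α = 3): (3−12)(3−2)(3−1)(3−5) = (−9)·1·2·(−2) = 36 ≡ 10, so v_3 = 10^{−1} = 4 (mod 13).
  i = 4 (α = 1): (1−12)(1−2)(1−3)(1−5) = (−11)·(−1)·(−2)·(−4) = 88 ≡ 10, so v_4 = 10^{−1} = 4 (mod 13).
  i = 5 (α = 5): (5−12)(5−2)(5−3)(5−1) = (−7)·3·2·4 = −168 ≡ 1, so v_5 = 1^{−1} = 1 (mod 13).
  v = [1, 3, 4, 4, 1].
Step 2: syndromes of r = [4, 4, 7, 12, 2] (all sums mod 13).
  S_0 = Σ v_i r_i = 1·4 + 3·4 + 4·7 + 4·12 + 1·2 = 94 ≡ 3.
  S_1 = Σ v_i α_i r_i = 1·12·4 + 3·2·4 + 4·3·7 + 4·1·12 + 1·5·2 = 214 ≡ 6.
  α_i^2 mod 13 = [1, 4, 9, 1, 12].
  S_2 = Σ v_i α_i^2 r_i = 1·1·4 + 3·4·4 + 4·9·7 + 4·1·12 + 1·12·2 = 376 ≡ 12.
  S = (3, 6, 12) ≠ 0, so r is not a codeword (an error is present).
Step 3: locate the error. For a single error e at position i, S_ℓ = v_i·e·α_i^ℓ, so α_err = S_1/S_0.
  S_0^{−1} = 3^{−1} = 9 (mod 13), so α_err = 6·9 = 54 ≡ 2 = α_2. Error position i = 2.
  Consistency check: S_2/S_1 = 12·11 = 132 ≡ 2 = α_err ✓ (single-error assumption holds).
Step 4: error magnitude e = S_0/v_2 = S_0·∏_{j≠2}(α_2 − α_j) = 3·9 = 27 ≡ 1 (mod 13).
Step 5: correct position 2: c_2 = r_2 − e = 4 − 1 ≡ 3 (mod 13). Hence c = [4, 3, 7, 12, 2].
  Check: interpolating c through the α_i gives m(x) = 8 + 4·x (degree < 2) with m(α_i) = c_i for every i, so c is indeed a codeword.
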